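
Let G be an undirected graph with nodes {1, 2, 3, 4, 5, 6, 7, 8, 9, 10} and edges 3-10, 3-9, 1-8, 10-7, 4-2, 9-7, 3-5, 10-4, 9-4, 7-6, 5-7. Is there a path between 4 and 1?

The component containing 4 is {2, 3, 4, 5, 6, 7, 9, 10}, and 1 is not in it.

No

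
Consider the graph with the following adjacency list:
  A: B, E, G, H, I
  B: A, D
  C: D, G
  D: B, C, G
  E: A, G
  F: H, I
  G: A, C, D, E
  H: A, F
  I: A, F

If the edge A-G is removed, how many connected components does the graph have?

A and G are still connected via A-E-G, so the component count stays at 1.

1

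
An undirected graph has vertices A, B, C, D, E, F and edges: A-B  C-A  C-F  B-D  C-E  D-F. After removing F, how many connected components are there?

1

With F gone, the remaining components are: {A, B, C, D, E}.
That is 1 component.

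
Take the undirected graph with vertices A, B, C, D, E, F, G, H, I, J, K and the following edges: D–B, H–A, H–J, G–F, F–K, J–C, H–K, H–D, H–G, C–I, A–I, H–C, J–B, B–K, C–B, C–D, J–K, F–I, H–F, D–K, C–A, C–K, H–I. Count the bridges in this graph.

The edges on the cycle C-D-K-C are not bridges since each lies on that cycle.
Every edge lies on some cycle, so there are no bridges.

0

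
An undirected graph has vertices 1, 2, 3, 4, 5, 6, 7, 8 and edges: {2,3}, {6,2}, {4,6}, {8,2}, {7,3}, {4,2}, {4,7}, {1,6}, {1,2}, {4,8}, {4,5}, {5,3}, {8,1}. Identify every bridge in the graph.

The edges on the cycle 4-5-3-2-6-4 are not bridges since each lies on that cycle.
Every edge lies on some cycle, so there are no bridges.

none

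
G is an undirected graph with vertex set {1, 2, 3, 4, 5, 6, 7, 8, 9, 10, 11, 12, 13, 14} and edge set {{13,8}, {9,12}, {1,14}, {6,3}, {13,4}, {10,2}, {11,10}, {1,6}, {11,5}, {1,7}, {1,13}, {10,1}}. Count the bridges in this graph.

12

removing 1 - 7 disconnects 1 from 7; removing 11 - 10 disconnects 11 from 10; removing 10 - 1 disconnects 10 from 1; removing 14 - 1 disconnects 14 from 1 — these are bridges.
In total 12 edges are bridges.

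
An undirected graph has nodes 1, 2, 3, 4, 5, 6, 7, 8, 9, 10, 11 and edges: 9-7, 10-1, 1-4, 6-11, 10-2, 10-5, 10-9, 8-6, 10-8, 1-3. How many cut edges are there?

10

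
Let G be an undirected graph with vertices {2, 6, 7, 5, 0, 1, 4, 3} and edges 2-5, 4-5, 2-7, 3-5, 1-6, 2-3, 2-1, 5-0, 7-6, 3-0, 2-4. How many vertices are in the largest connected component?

8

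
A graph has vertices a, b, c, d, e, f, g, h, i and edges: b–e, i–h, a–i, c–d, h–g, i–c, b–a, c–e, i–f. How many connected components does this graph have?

1

Starting from a we can reach a, b, c, d, e, f, g, h, i. That is one component of size 9.
Total: 1 component.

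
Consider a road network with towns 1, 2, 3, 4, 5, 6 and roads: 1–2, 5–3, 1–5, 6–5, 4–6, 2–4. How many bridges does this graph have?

1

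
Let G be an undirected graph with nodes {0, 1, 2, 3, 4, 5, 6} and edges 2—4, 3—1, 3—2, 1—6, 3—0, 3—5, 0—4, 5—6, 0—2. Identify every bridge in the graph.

The edges on the cycle 3-5-6-1-3 are not bridges since each lies on that cycle.
Every edge lies on some cycle, so there are no bridges.

none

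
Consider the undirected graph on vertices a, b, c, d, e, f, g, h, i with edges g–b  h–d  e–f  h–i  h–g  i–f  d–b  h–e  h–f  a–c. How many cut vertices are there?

1

Removing h increases the component count from 2 to 3, so h is a cut vertex.
By contrast removing d leaves 2 components; it is not a cut vertex. No other vertex is a cut vertex either.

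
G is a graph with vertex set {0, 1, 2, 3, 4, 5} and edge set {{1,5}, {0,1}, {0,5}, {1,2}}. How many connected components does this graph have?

3

3 is isolated — a component by itself.
4 is isolated — a component by itself.
Starting from 0 we can reach 0, 1, 2, 5. That is one component of size 4.
Total: 3 components.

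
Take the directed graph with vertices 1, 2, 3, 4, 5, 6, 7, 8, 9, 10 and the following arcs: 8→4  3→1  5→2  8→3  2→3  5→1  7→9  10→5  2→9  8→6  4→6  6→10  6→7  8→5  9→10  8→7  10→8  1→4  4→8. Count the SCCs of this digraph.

1

{1, 2, 3, 4, 5, 6, 7, 8, 9, 10} are all mutually reachable — one SCC of size 10.
That gives 1 strongly connected component.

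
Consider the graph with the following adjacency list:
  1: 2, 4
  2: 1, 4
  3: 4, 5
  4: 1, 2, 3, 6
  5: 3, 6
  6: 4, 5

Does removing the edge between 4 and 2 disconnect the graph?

No

After removing 4-2, the path 4-1-2 still connects them, so the edge is not a bridge.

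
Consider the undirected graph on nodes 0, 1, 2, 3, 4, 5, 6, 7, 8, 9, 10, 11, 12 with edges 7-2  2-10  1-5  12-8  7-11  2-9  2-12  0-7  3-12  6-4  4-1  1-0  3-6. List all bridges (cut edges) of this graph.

The edges on the cycle 3-6-4-1-0-7-2-12-3 are not bridges since each lies on that cycle.
But removing 5-1 disconnects 5 from 1; removing 8-12 disconnects 8 from 12; removing 9-2 disconnects 9 from 2; removing 11-7 disconnects 11 from 7 — these are bridges.
In total 5 edges are bridges.

1-5, 10-2, 11-7, 12-8, 2-9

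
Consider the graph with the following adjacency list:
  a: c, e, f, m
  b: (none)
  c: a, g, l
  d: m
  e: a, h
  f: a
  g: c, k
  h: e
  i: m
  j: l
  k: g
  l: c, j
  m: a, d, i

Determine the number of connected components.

2

b is isolated — a component by itself.
Starting from a we can reach a, c, d, e, f, g, h, i, j, k, l, m. That is one component of size 12.
Total: 2 components.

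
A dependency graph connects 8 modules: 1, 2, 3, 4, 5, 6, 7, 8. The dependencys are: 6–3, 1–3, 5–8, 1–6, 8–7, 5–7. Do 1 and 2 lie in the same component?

The component containing 1 is {1, 3, 6}, and 2 is not in it.

No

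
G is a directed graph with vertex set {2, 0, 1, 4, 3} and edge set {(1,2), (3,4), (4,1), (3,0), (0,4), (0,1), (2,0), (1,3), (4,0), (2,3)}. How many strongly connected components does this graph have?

1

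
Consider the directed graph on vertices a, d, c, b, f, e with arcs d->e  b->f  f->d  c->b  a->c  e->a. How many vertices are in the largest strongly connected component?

6

{a, b, c, d, e, f} are all mutually reachable — one SCC of size 6.
The largest has 6 vertices.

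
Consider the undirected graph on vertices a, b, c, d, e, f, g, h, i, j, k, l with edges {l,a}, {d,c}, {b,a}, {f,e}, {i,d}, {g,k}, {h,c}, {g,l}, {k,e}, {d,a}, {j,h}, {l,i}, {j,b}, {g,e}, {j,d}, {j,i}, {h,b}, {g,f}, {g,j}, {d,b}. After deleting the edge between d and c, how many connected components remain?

1

d and c are still connected via d-j-h-c, so the component count stays at 1.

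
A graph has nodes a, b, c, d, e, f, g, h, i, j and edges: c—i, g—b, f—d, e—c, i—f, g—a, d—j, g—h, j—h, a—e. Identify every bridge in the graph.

The edges on the cycle g-a-e-c-i-f-d-j-h-g are not bridges since each lies on that cycle.
But removing g—b disconnects g from b — this is a bridge.

b-g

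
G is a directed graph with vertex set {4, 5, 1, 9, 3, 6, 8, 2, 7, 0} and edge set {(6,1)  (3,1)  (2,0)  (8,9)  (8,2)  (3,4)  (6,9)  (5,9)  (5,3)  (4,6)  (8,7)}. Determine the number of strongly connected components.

10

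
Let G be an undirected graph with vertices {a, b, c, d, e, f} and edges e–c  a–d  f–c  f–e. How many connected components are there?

b is isolated — a component by itself.
Starting from a we can reach a, d. That is one component of size 2.
Starting from c we can reach c, e, f. That is one component of size 3.
Total: 3 components.

3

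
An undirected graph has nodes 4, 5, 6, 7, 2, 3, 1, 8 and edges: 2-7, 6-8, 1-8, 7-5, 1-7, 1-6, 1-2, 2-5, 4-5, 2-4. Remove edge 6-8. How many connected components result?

6 and 8 are still connected via 6-1-8, so the component count stays at 2.

2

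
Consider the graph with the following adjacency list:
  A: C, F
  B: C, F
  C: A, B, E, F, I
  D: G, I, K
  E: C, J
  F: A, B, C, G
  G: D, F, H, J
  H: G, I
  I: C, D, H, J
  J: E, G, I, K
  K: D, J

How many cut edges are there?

0

The edges on the cycle C-I-D-K-J-E-C are not bridges since each lies on that cycle.
Every edge lies on some cycle, so there are no bridges.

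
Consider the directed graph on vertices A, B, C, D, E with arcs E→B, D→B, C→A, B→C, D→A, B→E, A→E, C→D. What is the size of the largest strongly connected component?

5

{A, B, C, D, E} are all mutually reachable — one SCC of size 5.
The largest has 5 vertices.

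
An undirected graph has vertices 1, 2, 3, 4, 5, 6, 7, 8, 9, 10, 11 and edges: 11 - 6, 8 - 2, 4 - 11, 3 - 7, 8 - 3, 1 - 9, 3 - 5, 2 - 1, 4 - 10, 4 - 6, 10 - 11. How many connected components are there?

2

Starting from 4 we can reach 4, 6, 10, 11. That is one component of size 4.
Starting from 1 we can reach 1, 2, 3, 5, 7, 8, 9. That is one component of size 7.
Total: 2 components.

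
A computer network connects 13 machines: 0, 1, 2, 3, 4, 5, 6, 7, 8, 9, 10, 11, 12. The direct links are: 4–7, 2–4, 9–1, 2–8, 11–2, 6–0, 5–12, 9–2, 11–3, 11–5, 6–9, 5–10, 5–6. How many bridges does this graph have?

8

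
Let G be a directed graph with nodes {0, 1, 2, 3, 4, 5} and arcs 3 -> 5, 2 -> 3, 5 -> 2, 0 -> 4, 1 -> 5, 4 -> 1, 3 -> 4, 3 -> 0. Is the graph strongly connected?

From 5 we can reach every vertex (0, 1, 2, 3, 4, 5), and every vertex can reach 5 (0, 1, 2, 3, 4, 5). So the whole graph is one strongly connected component.

Yes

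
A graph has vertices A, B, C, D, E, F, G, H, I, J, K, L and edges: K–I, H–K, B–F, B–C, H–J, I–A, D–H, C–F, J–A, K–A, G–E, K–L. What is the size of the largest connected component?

7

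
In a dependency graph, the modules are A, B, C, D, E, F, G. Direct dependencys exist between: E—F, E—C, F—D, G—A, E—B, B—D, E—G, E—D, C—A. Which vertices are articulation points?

E

Removing E increases the component count from 1 to 2, so E is a cut vertex.
By contrast removing F leaves 1 component; it is not a cut vertex. No other vertex is a cut vertex either.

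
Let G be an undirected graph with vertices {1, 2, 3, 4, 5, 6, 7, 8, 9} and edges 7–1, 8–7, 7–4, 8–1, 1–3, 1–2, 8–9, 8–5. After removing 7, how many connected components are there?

3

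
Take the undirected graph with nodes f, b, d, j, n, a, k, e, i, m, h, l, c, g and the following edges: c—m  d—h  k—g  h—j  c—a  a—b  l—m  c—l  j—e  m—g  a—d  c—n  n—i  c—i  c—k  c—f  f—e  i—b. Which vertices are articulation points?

Removing c increases the component count from 1 to 2, so c is a cut vertex.
By contrast removing k leaves 1 component; it is not a cut vertex. No other vertex is a cut vertex either.

c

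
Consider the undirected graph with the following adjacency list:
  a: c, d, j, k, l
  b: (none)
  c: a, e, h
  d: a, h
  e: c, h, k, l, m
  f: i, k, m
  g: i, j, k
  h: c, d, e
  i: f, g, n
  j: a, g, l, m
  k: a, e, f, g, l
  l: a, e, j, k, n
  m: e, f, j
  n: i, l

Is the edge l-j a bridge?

After removing l-j, the path l-a-j still connects them, so the edge is not a bridge.

No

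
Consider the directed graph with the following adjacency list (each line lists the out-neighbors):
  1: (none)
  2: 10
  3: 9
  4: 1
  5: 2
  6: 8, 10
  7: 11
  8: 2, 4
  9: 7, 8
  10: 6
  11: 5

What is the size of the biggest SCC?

4

{2, 6, 8, 10} are all mutually reachable — one SCC of size 4.
{11} is an SCC by itself.
{5} is an SCC by itself.
{4} is an SCC by itself.
{9} is an SCC by itself.
(and 3 more singleton SCCs)
The largest has 4 vertices.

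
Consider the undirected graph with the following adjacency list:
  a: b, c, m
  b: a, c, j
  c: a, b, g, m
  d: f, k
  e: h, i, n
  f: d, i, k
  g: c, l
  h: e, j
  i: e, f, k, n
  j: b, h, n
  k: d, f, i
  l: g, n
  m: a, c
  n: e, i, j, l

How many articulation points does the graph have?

1

Removing i increases the component count from 1 to 2, so i is a cut vertex.
By contrast removing d leaves 1 component; it is not a cut vertex. No other vertex is a cut vertex either.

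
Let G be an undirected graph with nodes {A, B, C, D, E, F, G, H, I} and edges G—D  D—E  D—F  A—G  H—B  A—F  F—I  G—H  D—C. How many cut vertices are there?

Removing D increases the component count from 1 to 3, so D is a cut vertex.
Removing F increases the component count from 1 to 2, so F is a cut vertex.
Removing G increases the component count from 1 to 2, so G is a cut vertex.
Likewise H is a cut vertex.
By contrast removing I leaves 1 component; it is not a cut vertex. No other vertex is a cut vertex either.

4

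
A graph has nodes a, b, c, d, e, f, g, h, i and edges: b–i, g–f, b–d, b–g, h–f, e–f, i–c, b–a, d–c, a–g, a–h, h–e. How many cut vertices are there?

1

Removing b increases the component count from 1 to 2, so b is a cut vertex.
By contrast removing e leaves 1 component; it is not a cut vertex. No other vertex is a cut vertex either.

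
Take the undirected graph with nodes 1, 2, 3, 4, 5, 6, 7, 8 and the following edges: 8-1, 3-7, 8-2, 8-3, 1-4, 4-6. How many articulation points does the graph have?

Removing 1 increases the component count from 2 to 3, so 1 is a cut vertex.
Removing 3 increases the component count from 2 to 3, so 3 is a cut vertex.
Removing 4 increases the component count from 2 to 3, so 4 is a cut vertex.
Likewise 8 is a cut vertex.
By contrast removing 7 leaves 2 components; it is not a cut vertex. No other vertex is a cut vertex either.

4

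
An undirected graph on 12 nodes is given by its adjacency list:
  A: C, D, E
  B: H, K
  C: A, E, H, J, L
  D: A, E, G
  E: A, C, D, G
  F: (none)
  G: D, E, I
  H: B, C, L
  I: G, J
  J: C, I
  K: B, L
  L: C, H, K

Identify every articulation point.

C

Removing C increases the component count from 2 to 3, so C is a cut vertex.
By contrast removing A leaves 2 components; it is not a cut vertex. No other vertex is a cut vertex either.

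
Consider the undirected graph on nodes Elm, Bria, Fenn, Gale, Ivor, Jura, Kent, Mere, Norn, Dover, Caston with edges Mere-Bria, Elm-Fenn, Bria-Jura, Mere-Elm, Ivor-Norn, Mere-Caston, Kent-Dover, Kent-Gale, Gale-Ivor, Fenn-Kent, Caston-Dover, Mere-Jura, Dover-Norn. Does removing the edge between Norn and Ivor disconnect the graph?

After removing Norn-Ivor, the path Norn-Dover-Kent-Gale-Ivor still connects them, so the edge is not a bridge.

No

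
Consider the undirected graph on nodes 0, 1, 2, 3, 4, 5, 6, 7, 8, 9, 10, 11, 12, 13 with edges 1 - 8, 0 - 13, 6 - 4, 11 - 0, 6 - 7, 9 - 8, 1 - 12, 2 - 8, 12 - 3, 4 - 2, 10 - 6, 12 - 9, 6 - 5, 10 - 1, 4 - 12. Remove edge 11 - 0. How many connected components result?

3

Before removal there are 2 components.
11 - 0 is a bridge — removing it separates 11's side from 0's side.
After removal: 3 components.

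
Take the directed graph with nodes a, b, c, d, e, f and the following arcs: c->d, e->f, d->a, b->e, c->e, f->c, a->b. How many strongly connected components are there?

{a, b, c, d, e, f} are all mutually reachable — one SCC of size 6.
That gives 1 strongly connected component.

1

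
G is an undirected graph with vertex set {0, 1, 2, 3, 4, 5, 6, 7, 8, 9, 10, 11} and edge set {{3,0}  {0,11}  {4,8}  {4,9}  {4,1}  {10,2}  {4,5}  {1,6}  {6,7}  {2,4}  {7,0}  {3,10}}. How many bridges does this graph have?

4

The edges on the cycle 3-10-2-4-1-6-7-0-3 are not bridges since each lies on that cycle.
But removing 5—4 disconnects 5 from 4; removing 8—4 disconnects 8 from 4; removing 9—4 disconnects 9 from 4; removing 11—0 disconnects 11 from 0 — these are bridges.
That makes 4 bridges.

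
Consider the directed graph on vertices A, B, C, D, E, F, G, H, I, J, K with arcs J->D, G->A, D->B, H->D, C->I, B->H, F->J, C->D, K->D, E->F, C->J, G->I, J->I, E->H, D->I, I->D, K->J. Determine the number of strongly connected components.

{B, D, H, I} are all mutually reachable — one SCC of size 4.
{K} is an SCC by itself.
{F} is an SCC by itself.
{J} is an SCC by itself.
{C} is an SCC by itself.
(and 3 more singleton SCCs)
That gives 8 strongly connected components.

8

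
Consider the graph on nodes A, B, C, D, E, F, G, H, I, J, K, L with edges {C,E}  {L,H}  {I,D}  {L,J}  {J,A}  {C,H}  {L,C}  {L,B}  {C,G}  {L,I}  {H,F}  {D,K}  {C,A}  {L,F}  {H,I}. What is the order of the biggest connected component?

12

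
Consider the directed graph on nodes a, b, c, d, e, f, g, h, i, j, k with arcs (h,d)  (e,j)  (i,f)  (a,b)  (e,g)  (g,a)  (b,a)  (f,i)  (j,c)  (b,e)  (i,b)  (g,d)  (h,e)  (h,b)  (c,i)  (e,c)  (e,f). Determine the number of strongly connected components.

4

{a, b, c, e, f, g, i, j} are all mutually reachable — one SCC of size 8.
{k} is an SCC by itself.
{d} is an SCC by itself.
{h} is an SCC by itself.
That gives 4 strongly connected components.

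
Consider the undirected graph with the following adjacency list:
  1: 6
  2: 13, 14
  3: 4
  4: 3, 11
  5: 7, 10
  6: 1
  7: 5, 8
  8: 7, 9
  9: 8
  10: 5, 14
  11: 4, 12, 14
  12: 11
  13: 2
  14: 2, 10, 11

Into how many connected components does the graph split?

2

Starting from 1 we can reach 1, 6. That is one component of size 2.
Starting from 2 we can reach 2, 3, 4, 5, 7, 8, 9, 10, 11, 12, 13, 14. That is one component of size 12.
Total: 2 components.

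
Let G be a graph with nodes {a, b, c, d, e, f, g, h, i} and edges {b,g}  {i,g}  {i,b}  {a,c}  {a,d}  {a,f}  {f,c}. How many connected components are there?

e is isolated — a component by itself.
h is isolated — a component by itself.
Starting from b we can reach b, g, i. That is one component of size 3.
Starting from a we can reach a, c, d, f. That is one component of size 4.
Total: 4 components.

4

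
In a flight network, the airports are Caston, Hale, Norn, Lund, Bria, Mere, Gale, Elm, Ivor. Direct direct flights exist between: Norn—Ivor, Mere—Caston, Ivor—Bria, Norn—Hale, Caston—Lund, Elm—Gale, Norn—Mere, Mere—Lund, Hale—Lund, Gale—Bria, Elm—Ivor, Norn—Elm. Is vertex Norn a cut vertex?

Deleting Norn raises the number of components from 1 to 2, so Norn is a cut vertex.

Yes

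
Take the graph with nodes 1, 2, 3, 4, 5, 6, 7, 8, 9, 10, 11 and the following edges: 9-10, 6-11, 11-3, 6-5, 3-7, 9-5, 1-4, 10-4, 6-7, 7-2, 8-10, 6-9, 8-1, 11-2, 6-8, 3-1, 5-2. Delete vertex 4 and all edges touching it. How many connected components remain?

With 4 gone, the remaining components are: {1, 2, 3, 5, 6, 7, 8, 9, 10, 11}.
That is 1 component.

1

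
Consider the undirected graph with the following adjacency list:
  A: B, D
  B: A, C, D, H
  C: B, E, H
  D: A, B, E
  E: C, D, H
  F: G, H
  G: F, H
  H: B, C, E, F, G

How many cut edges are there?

0

The edges on the cycle H-F-G-H are not bridges since each lies on that cycle.
Every edge lies on some cycle, so there are no bridges.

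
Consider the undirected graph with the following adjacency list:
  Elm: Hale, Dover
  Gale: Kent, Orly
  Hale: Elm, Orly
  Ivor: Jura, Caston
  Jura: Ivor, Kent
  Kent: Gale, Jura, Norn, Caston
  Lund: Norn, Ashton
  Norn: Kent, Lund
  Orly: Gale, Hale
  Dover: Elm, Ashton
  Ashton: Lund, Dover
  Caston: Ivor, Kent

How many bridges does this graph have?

0

The edges on the cycle Kent-Gale-Orly-Hale-Elm-Dover-Ashton-Lund-Norn-Kent are not bridges since each lies on that cycle.
Every edge lies on some cycle, so there are no bridges.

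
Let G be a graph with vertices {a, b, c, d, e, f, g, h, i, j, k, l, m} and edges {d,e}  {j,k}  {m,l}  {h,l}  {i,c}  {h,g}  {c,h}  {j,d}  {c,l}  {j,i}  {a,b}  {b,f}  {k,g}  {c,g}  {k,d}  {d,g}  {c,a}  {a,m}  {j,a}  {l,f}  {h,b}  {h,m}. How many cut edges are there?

1

The edges on the cycle j-i-c-a-j are not bridges since each lies on that cycle.
But removing d - e disconnects d from e — this is a bridge.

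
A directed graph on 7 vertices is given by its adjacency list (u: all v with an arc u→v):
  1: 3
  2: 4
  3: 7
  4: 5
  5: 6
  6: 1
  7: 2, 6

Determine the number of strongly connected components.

{1, 2, 3, 4, 5, 6, 7} are all mutually reachable — one SCC of size 7.
That gives 1 strongly connected component.

1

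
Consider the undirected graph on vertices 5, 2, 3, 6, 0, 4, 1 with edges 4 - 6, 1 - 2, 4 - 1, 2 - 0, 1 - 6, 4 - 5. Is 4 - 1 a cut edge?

No

After removing 4 - 1, the path 4-6-1 still connects them, so the edge is not a bridge.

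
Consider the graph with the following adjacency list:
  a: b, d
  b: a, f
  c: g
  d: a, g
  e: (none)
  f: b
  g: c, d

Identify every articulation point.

a, b, d, g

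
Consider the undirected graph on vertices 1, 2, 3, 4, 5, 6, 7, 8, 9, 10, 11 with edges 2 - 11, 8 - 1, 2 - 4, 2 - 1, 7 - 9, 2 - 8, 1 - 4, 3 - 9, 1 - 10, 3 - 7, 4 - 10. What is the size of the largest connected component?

6

6 is isolated — a component by itself.
5 is isolated — a component by itself.
Starting from 3 we can reach 3, 7, 9. That is one component of size 3.
Starting from 1 we can reach 1, 2, 4, 8, 10, 11. That is one component of size 6.
The largest has 6 vertices.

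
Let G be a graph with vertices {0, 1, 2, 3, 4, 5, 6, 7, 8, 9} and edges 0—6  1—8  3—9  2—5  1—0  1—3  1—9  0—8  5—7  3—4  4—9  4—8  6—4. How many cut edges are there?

The edges on the cycle 1-3-4-6-0-1 are not bridges since each lies on that cycle.
But removing 5—7 disconnects 5 from 7; removing 5—2 disconnects 5 from 2 — these are bridges.
That makes 2 bridges.

2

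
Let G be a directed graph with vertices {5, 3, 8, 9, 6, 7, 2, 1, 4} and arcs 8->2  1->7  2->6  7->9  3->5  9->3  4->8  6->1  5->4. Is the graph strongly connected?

From 7 we can reach every vertex (1, 2, 3, 4, 5, 6, 7, 8, 9), and every vertex can reach 7 (1, 2, 3, 4, 5, 6, 7, 8, 9). So the whole graph is one strongly connected component.

Yes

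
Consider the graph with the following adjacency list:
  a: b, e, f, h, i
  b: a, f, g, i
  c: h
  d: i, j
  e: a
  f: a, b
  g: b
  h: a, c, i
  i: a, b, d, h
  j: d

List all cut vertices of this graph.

Removing a increases the component count from 1 to 2, so a is a cut vertex.
Removing b increases the component count from 1 to 2, so b is a cut vertex.
Removing d increases the component count from 1 to 2, so d is a cut vertex.
Likewise h, i are cut vertices.
By contrast removing c leaves 1 component; it is not a cut vertex. No other vertex is a cut vertex either.

a, b, d, h, i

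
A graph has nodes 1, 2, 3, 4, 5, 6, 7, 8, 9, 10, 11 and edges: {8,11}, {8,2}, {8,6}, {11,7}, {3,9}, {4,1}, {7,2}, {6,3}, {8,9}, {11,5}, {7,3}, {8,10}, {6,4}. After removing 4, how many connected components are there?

With 4 gone, the remaining components are: {1}; {2, 3, 5, 6, 7, 8, 9, 10, 11}.
That is 2 components.

2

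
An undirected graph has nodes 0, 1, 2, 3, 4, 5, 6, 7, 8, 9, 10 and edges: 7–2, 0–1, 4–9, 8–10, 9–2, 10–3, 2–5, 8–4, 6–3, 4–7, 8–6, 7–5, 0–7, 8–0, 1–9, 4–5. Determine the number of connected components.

Starting from 0 we can reach 0, 1, 2, 3, 4, 5, 6, 7, 8, 9, 10. That is one component of size 11.
Total: 1 component.

1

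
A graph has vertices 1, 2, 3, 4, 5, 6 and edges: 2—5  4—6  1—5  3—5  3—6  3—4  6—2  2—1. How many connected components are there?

Starting from 1 we can reach 1, 2, 3, 4, 5, 6. That is one component of size 6.
Total: 1 component.

1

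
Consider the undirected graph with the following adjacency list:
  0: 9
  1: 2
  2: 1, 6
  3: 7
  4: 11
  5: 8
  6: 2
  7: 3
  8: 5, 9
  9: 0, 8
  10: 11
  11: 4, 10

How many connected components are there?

4

Starting from 3 we can reach 3, 7. That is one component of size 2.
Starting from 1 we can reach 1, 2, 6. That is one component of size 3.
Starting from 4 we can reach 4, 10, 11. That is one component of size 3.
Starting from 0 we can reach 0, 5, 8, 9. That is one component of size 4.
Total: 4 components.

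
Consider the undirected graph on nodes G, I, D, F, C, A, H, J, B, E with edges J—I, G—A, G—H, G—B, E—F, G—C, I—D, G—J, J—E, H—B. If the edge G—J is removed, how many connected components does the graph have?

Before removal there is 1 component.
G—J is a bridge — removing it separates G's side from J's side.
After removal: 2 components.

2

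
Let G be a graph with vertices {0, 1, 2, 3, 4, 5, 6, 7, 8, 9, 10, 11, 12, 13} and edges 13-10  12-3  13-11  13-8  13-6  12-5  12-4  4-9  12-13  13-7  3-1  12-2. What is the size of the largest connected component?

0 is isolated — a component by itself.
Starting from 1 we can reach 1, 2, 3, 4, 5, 6, 7, 8, 9, 10, 11, 12, 13. That is one component of size 13.
The largest has 13 vertices.

13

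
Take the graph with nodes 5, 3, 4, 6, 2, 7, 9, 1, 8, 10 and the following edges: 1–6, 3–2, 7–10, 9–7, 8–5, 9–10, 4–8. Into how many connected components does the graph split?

Starting from 2 we can reach 2, 3. That is one component of size 2.
Starting from 1 we can reach 1, 6. That is one component of size 2.
Starting from 7 we can reach 7, 9, 10. That is one component of size 3.
Starting from 4 we can reach 4, 5, 8. That is one component of size 3.
Total: 4 components.

4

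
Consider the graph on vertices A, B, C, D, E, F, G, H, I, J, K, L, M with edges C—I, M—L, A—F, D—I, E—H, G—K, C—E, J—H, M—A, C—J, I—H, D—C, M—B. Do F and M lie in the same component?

Yes

From F we can reach A, B, F, L, M, which includes M.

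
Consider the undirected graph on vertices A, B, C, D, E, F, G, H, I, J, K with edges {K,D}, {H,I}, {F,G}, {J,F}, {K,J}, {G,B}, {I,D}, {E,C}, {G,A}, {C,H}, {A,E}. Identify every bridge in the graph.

B-G

The edges on the cycle K-J-F-G-A-E-C-H-I-D-K are not bridges since each lies on that cycle.
But removing B - G disconnects B from G — this is a bridge.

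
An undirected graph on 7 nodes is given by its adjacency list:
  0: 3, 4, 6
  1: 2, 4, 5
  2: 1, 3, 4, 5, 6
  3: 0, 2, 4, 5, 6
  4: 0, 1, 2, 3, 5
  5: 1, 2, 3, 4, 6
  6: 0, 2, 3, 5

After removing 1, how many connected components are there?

With 1 gone, the remaining components are: {0, 2, 3, 4, 5, 6}.
That is 1 component.

1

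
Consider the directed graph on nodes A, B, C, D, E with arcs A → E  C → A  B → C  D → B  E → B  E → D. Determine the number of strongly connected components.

{A, B, C, D, E} are all mutually reachable — one SCC of size 5.
That gives 1 strongly connected component.

1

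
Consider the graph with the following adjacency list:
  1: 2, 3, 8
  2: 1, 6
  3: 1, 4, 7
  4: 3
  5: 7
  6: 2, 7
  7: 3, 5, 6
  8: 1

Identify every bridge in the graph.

1-8, 3-4, 5-7

The edges on the cycle 1-3-7-6-2-1 are not bridges since each lies on that cycle.
But removing 1-8 disconnects 1 from 8; removing 3-4 disconnects 3 from 4; removing 7-5 disconnects 7 from 5 — these are bridges.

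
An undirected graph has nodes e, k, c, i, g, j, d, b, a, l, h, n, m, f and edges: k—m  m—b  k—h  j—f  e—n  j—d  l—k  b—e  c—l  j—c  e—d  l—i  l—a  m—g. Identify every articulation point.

e, j, k, l, m

Removing e increases the component count from 1 to 2, so e is a cut vertex.
Removing j increases the component count from 1 to 2, so j is a cut vertex.
Removing k increases the component count from 1 to 2, so k is a cut vertex.
Likewise l, m are cut vertices.
By contrast removing i leaves 1 component; it is not a cut vertex. No other vertex is a cut vertex either.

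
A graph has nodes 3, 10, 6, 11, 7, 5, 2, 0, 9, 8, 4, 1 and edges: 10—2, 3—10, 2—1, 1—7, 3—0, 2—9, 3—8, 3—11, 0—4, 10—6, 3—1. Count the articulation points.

Removing 0 increases the component count from 2 to 3, so 0 is a cut vertex.
Removing 1 increases the component count from 2 to 3, so 1 is a cut vertex.
Removing 2 increases the component count from 2 to 3, so 2 is a cut vertex.
Likewise 3, 10 are cut vertices.
By contrast removing 8 leaves 2 components; it is not a cut vertex. No other vertex is a cut vertex either.

5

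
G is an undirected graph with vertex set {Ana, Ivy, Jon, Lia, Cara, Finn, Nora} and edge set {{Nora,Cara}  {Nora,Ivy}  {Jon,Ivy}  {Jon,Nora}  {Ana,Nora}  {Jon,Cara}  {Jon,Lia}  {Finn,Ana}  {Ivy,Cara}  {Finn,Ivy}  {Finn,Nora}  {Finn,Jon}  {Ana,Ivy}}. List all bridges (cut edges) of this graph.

Jon-Lia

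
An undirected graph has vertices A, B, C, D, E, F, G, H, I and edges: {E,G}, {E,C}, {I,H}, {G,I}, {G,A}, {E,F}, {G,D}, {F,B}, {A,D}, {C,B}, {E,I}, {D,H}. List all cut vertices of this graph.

E

Removing E increases the component count from 1 to 2, so E is a cut vertex.
By contrast removing H leaves 1 component; it is not a cut vertex. No other vertex is a cut vertex either.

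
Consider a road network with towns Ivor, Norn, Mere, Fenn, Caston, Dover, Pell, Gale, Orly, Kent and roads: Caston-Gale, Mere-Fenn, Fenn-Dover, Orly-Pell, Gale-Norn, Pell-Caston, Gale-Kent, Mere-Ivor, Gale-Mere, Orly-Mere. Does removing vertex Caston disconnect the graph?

No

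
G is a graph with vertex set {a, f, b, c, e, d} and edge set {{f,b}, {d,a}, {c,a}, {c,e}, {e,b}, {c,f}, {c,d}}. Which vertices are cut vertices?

c

Removing c increases the component count from 1 to 2, so c is a cut vertex.
By contrast removing d leaves 1 component; it is not a cut vertex. No other vertex is a cut vertex either.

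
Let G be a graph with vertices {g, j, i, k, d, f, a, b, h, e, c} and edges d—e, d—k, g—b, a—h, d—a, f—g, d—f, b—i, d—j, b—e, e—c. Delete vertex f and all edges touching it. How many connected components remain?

With f gone, the remaining components are: {a, b, c, d, e, g, h, i, j, k}.
That is 1 component.

1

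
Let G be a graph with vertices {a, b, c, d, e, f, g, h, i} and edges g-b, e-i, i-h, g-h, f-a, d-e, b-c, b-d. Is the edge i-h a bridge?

No

After removing i-h, the path i-e-d-b-g-h still connects them, so the edge is not a bridge.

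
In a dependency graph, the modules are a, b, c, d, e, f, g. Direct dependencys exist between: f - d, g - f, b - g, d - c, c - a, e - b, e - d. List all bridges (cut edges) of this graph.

a-c, c-d

The edges on the cycle e-b-g-f-d-e are not bridges since each lies on that cycle.
But removing d - c disconnects d from c; removing c - a disconnects c from a — these are bridges.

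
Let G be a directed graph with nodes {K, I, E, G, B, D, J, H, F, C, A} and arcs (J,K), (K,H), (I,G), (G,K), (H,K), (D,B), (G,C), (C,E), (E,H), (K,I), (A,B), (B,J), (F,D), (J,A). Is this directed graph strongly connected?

No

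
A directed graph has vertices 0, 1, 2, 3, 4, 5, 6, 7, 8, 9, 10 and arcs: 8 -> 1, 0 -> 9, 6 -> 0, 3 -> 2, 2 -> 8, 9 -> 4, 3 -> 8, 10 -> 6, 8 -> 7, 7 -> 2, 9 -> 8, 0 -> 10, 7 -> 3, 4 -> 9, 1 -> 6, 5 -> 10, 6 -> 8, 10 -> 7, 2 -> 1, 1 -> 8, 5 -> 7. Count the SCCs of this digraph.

{0, 1, 2, 3, 4, 6, 7, 8, 9, 10} are all mutually reachable — one SCC of size 10.
{5} is an SCC by itself.
That gives 2 strongly connected components.

2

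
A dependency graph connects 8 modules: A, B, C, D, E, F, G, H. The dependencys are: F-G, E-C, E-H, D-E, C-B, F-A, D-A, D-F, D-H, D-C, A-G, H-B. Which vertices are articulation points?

Removing D increases the component count from 1 to 2, so D is a cut vertex.
By contrast removing B leaves 1 component; it is not a cut vertex. No other vertex is a cut vertex either.

D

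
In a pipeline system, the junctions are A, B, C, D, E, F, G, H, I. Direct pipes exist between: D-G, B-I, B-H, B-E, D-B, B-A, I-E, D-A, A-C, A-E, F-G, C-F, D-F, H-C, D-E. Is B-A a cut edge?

No

After removing B-A, the path B-D-A still connects them, so the edge is not a bridge.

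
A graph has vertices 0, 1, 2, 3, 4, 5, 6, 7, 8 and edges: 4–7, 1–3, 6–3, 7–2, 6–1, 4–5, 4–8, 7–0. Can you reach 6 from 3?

Yes

From 3 we can reach 1, 3, 6, which includes 6.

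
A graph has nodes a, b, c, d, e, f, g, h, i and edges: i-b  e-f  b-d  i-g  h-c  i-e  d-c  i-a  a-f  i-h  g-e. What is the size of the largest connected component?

Starting from a we can reach a, b, c, d, e, f, g, h, i. That is one component of size 9.
The largest has 9 vertices.

9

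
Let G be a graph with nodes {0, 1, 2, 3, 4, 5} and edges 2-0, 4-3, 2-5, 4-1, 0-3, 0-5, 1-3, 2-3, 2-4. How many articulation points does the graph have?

Removing 4, for instance, still leaves 1 component. No single vertex removal increases the component count — the graph has no articulation points.

0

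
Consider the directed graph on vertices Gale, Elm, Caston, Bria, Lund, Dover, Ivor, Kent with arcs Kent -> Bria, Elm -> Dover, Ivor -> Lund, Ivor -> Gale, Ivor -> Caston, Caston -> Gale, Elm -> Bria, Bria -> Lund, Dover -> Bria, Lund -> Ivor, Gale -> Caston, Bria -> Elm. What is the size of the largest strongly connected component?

{Elm, Bria, Dover} are all mutually reachable — one SCC of size 3.
{Ivor, Lund} are all mutually reachable — one SCC of size 2.
{Gale, Caston} are all mutually reachable — one SCC of size 2.
{Kent} is an SCC by itself.
The largest has 3 vertices.

3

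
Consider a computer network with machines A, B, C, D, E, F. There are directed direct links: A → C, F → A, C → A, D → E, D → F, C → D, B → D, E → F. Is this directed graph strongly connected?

There is no directed path from E to B, so the graph is not strongly connected.

No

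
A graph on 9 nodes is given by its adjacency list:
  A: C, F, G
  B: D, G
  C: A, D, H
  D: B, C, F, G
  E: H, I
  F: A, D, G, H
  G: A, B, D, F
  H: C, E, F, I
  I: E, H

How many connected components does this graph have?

Starting from A we can reach A, B, C, D, E, F, G, H, I. That is one component of size 9.
Total: 1 component.

1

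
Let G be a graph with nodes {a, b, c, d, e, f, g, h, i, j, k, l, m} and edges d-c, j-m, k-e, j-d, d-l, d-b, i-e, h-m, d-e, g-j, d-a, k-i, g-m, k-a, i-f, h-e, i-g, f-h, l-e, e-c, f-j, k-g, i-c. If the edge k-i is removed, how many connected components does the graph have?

1

k and i are still connected via k-e-i, so the component count stays at 1.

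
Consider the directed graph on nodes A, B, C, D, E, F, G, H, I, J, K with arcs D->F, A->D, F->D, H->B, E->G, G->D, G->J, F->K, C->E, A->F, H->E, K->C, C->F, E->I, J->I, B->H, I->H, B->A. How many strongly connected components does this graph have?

1

{A, B, C, D, E, F, G, H, I, J, K} are all mutually reachable — one SCC of size 11.
That gives 1 strongly connected component.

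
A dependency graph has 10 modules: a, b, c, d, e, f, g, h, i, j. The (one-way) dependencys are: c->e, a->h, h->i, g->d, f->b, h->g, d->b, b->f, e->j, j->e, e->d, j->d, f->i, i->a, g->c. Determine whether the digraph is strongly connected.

From j we can reach every vertex (a, b, c, d, e, f, g, h, i, j), and every vertex can reach j (a, b, c, d, e, f, g, h, i, j). So the whole graph is one strongly connected component.

Yes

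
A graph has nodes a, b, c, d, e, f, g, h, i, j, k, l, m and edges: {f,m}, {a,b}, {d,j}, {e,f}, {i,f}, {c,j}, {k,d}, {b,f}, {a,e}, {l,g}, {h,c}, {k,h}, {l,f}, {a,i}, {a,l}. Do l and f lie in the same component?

From l we can reach a, b, e, f, g, i, l, m, which includes f.

Yes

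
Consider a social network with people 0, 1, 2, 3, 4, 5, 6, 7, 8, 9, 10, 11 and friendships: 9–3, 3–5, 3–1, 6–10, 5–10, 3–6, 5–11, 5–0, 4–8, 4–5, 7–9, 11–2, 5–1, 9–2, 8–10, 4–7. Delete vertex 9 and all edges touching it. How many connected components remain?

1

With 9 gone, the remaining components are: {0, 1, 2, 3, 4, 5, 6, 7, 8, 10, 11}.
That is 1 component.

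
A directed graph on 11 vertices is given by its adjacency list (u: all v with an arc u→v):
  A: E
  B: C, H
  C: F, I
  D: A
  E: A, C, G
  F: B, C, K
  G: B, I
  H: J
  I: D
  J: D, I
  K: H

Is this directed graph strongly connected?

From F we can reach every vertex (A, B, C, D, E, F, G, H, I, J, K), and every vertex can reach F (A, B, C, D, E, F, G, H, I, J, K). So the whole graph is one strongly connected component.

Yes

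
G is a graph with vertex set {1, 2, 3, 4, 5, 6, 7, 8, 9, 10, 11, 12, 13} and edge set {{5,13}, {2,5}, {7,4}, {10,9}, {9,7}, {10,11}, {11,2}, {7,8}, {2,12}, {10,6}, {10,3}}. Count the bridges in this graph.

11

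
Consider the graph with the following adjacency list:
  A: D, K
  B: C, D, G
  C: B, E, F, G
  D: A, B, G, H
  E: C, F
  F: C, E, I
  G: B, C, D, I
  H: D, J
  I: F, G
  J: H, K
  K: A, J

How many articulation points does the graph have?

1

Removing D increases the component count from 1 to 2, so D is a cut vertex.
By contrast removing K leaves 1 component; it is not a cut vertex. No other vertex is a cut vertex either.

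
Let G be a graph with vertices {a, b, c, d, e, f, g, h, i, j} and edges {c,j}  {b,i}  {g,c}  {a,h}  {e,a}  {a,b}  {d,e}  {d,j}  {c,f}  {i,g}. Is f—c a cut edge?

Yes

Removing f—c leaves no path between f and c: the component count goes from 1 to 2. So it is a bridge.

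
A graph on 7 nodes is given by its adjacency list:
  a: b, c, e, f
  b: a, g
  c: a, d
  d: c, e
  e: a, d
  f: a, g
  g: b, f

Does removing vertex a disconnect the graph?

Deleting a raises the number of components from 1 to 2, so a is a cut vertex.

Yes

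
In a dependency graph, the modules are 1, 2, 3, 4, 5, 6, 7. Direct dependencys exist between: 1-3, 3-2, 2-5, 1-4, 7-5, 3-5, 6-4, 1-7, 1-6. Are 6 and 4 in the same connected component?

From 6 we can reach 1, 2, 3, 4, 5, 6, 7, which includes 4.

Yes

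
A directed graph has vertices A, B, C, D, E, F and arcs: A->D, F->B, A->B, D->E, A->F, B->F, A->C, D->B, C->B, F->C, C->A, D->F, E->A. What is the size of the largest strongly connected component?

{A, B, C, D, E, F} are all mutually reachable — one SCC of size 6.
The largest has 6 vertices.

6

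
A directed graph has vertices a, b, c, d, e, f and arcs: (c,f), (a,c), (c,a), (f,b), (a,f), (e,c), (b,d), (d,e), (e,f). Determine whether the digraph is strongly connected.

From c we can reach every vertex (a, b, c, d, e, f), and every vertex can reach c (a, b, c, d, e, f). So the whole graph is one strongly connected component.

Yes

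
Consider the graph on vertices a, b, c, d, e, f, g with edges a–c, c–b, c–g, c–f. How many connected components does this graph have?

d is isolated — a component by itself.
e is isolated — a component by itself.
Starting from a we can reach a, b, c, f, g. That is one component of size 5.
Total: 3 components.

3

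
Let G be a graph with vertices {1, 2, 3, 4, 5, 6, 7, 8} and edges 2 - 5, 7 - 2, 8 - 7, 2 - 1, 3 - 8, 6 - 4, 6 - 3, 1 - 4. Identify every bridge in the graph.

The edges on the cycle 6-3-8-7-2-1-4-6 are not bridges since each lies on that cycle.
But removing 2 - 5 disconnects 2 from 5 — this is a bridge.

2-5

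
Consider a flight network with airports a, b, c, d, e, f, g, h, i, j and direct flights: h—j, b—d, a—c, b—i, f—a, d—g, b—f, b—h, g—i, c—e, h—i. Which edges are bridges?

The edges on the cycle b-d-g-i-b are not bridges since each lies on that cycle.
But removing c—e disconnects c from e; removing h—j disconnects h from j; removing b—f disconnects b from f; removing a—f disconnects a from f — these are bridges.
In total 5 edges are bridges.

a-c, a-f, b-f, c-e, h-j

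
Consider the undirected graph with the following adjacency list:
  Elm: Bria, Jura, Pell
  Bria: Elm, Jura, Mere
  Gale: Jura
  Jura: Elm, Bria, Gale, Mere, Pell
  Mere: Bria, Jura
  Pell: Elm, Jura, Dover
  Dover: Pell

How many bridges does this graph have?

2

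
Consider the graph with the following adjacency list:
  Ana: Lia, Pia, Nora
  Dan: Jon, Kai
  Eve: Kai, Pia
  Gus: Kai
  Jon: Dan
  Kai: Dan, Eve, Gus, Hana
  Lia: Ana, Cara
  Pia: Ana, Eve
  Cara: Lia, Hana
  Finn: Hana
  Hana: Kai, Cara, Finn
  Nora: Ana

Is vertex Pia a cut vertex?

No

Deleting Pia leaves 1 component (was 1) (its neighbors Ana, Eve remain connected to each other), so Pia is not a cut vertex.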